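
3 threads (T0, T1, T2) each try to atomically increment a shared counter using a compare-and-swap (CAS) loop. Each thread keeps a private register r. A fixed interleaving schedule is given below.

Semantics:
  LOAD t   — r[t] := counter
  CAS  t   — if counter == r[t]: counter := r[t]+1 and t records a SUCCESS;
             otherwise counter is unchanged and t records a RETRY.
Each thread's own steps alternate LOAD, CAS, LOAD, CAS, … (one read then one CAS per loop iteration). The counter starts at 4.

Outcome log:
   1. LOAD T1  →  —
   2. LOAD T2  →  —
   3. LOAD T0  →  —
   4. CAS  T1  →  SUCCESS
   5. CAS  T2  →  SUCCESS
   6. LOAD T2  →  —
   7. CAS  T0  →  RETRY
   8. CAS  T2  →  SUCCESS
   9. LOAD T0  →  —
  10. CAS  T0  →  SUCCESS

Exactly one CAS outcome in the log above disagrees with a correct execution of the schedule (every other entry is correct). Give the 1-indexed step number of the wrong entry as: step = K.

Re-executing:
step 1: T1 LOAD ⇒ load; ctr=4 reg=4
step 2: T2 LOAD ⇒ load; ctr=4 reg=4
step 3: T0 LOAD ⇒ load; ctr=4 reg=4
step 4: T1 CAS ⇒ ok; ctr=5 reg=4
step 5: T2 CAS ⇒ retry; ctr=5 reg=4
step 6: T2 LOAD ⇒ load; ctr=5 reg=5
step 7: T0 CAS ⇒ retry; ctr=5 reg=4
step 8: T2 CAS ⇒ ok; ctr=6 reg=5
step 9: T0 LOAD ⇒ load; ctr=6 reg=6
step 10: T0 CAS ⇒ ok; ctr=7 reg=6
Mismatch at 5.

step = 5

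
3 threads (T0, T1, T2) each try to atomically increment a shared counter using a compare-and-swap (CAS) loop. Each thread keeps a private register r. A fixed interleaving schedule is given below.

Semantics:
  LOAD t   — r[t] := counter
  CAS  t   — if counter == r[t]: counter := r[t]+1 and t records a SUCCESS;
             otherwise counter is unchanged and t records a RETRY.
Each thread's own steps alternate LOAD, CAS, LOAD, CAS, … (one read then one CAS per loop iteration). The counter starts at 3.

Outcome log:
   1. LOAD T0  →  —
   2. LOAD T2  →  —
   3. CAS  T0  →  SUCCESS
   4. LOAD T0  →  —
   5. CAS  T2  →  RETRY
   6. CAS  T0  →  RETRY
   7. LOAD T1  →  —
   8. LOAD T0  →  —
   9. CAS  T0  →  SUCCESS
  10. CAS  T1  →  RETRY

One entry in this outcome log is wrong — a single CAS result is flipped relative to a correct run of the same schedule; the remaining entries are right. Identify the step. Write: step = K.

Reference trace:
1. LOAD T0 → mem=3 r[T0]=3 [LOAD]
2. LOAD T2 → mem=3 r[T2]=3 [LOAD]
3. CAS T0 → mem=4 r[T0]=3 [OK]
4. LOAD T0 → mem=4 r[T0]=4 [LOAD]
5. CAS T2 → mem=4 r[T2]=3 [RETRY]
6. CAS T0 → mem=5 r[T0]=4 [OK]
7. LOAD T1 → mem=5 r[T1]=5 [LOAD]
8. LOAD T0 → mem=5 r[T0]=5 [LOAD]
9. CAS T0 → mem=6 r[T0]=5 [OK]
10. CAS T1 → mem=6 r[T1]=5 [RETRY]
Mismatch at 6.

step = 6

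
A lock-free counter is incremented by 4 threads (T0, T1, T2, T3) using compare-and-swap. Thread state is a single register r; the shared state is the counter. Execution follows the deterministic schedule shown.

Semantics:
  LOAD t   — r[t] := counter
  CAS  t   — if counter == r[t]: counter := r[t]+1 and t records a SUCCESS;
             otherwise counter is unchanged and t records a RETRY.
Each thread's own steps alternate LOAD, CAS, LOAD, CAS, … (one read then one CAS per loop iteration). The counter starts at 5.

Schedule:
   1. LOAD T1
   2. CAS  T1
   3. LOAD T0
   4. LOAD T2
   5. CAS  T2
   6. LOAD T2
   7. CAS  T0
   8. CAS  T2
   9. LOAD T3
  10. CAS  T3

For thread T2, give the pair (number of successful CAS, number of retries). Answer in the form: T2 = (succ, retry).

T2 = (2, 0)

[1] T1.load  rd  (counter 5, T1.r 5)
[2] T1.cas  hit  (counter 6, T1.r 5)
[3] T0.load  rd  (counter 6, T0.r 6)
[4] T2.load  rd  (counter 6, T2.r 6)
[5] T2.cas  hit  (counter 7, T2.r 6)
[6] T2.load  rd  (counter 7, T2.r 7)
[7] T0.cas  miss  (counter 7, T0.r 6)
[8] T2.cas  hit  (counter 8, T2.r 7)
[9] T3.load  rd  (counter 8, T3.r 8)
[10] T3.cas  hit  (counter 9, T3.r 8)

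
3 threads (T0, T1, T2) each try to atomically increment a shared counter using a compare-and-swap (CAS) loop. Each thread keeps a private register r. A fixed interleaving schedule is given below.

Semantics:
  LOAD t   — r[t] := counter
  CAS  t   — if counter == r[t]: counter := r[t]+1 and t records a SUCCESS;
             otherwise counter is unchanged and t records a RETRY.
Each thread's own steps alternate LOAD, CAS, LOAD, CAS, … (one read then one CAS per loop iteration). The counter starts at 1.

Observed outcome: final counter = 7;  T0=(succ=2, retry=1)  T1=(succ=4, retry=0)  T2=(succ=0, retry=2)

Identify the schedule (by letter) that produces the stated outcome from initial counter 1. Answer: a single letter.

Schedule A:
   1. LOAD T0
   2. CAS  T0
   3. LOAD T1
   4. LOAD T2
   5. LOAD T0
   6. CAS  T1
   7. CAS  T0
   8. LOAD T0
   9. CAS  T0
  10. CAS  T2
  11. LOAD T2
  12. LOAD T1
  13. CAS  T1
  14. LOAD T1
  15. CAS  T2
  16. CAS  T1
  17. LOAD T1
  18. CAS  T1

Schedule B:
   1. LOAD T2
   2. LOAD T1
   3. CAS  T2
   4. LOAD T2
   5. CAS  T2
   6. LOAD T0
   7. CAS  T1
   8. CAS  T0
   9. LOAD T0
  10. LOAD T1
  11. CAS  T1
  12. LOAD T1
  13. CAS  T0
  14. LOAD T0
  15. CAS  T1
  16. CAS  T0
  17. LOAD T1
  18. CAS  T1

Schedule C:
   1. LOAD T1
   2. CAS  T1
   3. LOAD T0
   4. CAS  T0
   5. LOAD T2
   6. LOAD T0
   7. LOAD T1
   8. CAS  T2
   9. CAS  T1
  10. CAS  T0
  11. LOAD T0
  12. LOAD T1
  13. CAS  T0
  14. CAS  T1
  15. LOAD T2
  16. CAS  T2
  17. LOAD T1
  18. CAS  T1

Simulating candidate A:
#1 T0 reads 1
#2 T0 CAS(1→2) writes; counter now 2
#3 T1 reads 2
#4 T2 reads 2
#5 T0 reads 2
#6 T1 CAS(2→3) writes; counter now 3
#7 T0 CAS(2→3) fails; counter now 3
#8 T0 reads 3
#9 T0 CAS(3→4) writes; counter now 4
#10 T2 CAS(2→3) fails; counter now 4
#11 T2 reads 4
#12 T1 reads 4
#13 T1 CAS(4→5) writes; counter now 5
#14 T1 reads 5
#15 T2 CAS(4→5) fails; counter now 5
#16 T1 CAS(5→6) writes; counter now 6
#17 T1 reads 6
#18 T1 CAS(6→7) writes; counter now 7

A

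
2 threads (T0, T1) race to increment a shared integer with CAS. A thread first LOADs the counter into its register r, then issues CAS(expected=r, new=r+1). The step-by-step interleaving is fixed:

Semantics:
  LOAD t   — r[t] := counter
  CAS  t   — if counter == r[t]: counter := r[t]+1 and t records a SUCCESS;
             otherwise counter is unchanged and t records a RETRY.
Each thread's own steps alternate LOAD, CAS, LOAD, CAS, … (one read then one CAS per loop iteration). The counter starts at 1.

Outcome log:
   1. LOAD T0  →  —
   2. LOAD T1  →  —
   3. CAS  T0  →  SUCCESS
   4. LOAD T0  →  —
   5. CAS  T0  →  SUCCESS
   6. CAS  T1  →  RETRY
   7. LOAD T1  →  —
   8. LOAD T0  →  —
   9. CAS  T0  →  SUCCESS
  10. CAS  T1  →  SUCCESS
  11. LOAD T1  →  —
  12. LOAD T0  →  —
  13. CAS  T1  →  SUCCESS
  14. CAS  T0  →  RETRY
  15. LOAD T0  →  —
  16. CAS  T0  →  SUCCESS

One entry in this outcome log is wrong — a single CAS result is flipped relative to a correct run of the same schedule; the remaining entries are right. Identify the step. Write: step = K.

step = 10

Reference trace:
#1 T0 reads 1
#2 T1 reads 1
#3 T0 CAS(1→2) writes; counter now 2
#4 T0 reads 2
#5 T0 CAS(2→3) writes; counter now 3
#6 T1 CAS(1→2) fails; counter now 3
#7 T1 reads 3
#8 T0 reads 3
#9 T0 CAS(3→4) writes; counter now 4
#10 T1 CAS(3→4) fails; counter now 4
#11 T1 reads 4
#12 T0 reads 4
#13 T1 CAS(4→5) writes; counter now 5
#14 T0 CAS(4→5) fails; counter now 5
#15 T0 reads 5
#16 T0 CAS(5→6) writes; counter now 6
Mismatch at 10.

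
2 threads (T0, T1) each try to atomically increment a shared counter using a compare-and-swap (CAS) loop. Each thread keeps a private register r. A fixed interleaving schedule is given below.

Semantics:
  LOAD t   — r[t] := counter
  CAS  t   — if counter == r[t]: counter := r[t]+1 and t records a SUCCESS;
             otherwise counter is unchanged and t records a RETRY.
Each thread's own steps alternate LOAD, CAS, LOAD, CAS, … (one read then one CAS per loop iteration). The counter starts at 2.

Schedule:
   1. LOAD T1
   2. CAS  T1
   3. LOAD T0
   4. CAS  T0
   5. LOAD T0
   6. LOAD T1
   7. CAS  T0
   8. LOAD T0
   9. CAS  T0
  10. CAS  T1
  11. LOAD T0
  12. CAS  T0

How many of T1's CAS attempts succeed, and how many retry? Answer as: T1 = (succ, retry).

T1 = (1, 1)

step 1: T1 LOAD ⇒ load; ctr=2 reg=2
step 2: T1 CAS ⇒ ok; ctr=3 reg=2
step 3: T0 LOAD ⇒ load; ctr=3 reg=3
step 4: T0 CAS ⇒ ok; ctr=4 reg=3
step 5: T0 LOAD ⇒ load; ctr=4 reg=4
step 6: T1 LOAD ⇒ load; ctr=4 reg=4
step 7: T0 CAS ⇒ ok; ctr=5 reg=4
step 8: T0 LOAD ⇒ load; ctr=5 reg=5
step 9: T0 CAS ⇒ ok; ctr=6 reg=5
step 10: T1 CAS ⇒ retry; ctr=6 reg=4
step 11: T0 LOAD ⇒ load; ctr=6 reg=6
step 12: T0 CAS ⇒ ok; ctr=7 reg=6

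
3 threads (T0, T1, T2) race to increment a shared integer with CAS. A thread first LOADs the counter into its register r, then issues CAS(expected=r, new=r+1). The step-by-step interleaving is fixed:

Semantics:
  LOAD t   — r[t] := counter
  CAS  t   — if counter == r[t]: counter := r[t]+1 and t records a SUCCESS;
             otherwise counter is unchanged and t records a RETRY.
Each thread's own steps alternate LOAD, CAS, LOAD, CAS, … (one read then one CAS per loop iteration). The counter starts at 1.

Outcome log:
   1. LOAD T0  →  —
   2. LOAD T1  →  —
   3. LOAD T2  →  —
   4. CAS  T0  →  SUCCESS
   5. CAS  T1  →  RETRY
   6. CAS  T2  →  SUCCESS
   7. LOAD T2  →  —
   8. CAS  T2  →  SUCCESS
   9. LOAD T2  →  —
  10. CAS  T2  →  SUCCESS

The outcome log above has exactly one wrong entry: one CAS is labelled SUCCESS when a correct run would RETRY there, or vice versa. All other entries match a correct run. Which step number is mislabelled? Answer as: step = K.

step = 6

Re-executing:
T0 LOAD — after: cnt=1, r=1 — load
T1 LOAD — after: cnt=1, r=1 — load
T2 LOAD — after: cnt=1, r=1 — load
T0 CAS — after: cnt=2, r=1 — ok
T1 CAS — after: cnt=2, r=1 — retry
T2 CAS — after: cnt=2, r=1 — retry
T2 LOAD — after: cnt=2, r=2 — load
T2 CAS — after: cnt=3, r=2 — ok
T2 LOAD — after: cnt=3, r=3 — load
T2 CAS — after: cnt=4, r=3 — ok
Mismatch at 6.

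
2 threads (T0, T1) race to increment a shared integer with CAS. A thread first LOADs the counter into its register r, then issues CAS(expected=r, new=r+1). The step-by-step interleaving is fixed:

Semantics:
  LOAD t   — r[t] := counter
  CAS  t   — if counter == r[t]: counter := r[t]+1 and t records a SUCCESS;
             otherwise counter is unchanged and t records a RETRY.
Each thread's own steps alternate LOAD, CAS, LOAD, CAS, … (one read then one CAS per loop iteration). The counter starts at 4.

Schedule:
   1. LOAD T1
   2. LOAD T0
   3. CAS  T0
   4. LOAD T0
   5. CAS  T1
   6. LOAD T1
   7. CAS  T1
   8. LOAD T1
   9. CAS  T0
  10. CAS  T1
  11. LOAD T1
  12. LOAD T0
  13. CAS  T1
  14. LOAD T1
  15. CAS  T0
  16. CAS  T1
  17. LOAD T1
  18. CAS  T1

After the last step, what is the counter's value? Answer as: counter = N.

counter = 10

step 1: T1 LOAD ⇒ load; ctr=4 reg=4
step 2: T0 LOAD ⇒ load; ctr=4 reg=4
step 3: T0 CAS ⇒ ok; ctr=5 reg=4
step 4: T0 LOAD ⇒ load; ctr=5 reg=5
step 5: T1 CAS ⇒ retry; ctr=5 reg=4
step 6: T1 LOAD ⇒ load; ctr=5 reg=5
step 7: T1 CAS ⇒ ok; ctr=6 reg=5
step 8: T1 LOAD ⇒ load; ctr=6 reg=6
step 9: T0 CAS ⇒ retry; ctr=6 reg=5
step 10: T1 CAS ⇒ ok; ctr=7 reg=6
step 11: T1 LOAD ⇒ load; ctr=7 reg=7
step 12: T0 LOAD ⇒ load; ctr=7 reg=7
step 13: T1 CAS ⇒ ok; ctr=8 reg=7
step 14: T1 LOAD ⇒ load; ctr=8 reg=8
step 15: T0 CAS ⇒ retry; ctr=8 reg=7
step 16: T1 CAS ⇒ ok; ctr=9 reg=8
step 17: T1 LOAD ⇒ load; ctr=9 reg=9
step 18: T1 CAS ⇒ ok; ctr=10 reg=9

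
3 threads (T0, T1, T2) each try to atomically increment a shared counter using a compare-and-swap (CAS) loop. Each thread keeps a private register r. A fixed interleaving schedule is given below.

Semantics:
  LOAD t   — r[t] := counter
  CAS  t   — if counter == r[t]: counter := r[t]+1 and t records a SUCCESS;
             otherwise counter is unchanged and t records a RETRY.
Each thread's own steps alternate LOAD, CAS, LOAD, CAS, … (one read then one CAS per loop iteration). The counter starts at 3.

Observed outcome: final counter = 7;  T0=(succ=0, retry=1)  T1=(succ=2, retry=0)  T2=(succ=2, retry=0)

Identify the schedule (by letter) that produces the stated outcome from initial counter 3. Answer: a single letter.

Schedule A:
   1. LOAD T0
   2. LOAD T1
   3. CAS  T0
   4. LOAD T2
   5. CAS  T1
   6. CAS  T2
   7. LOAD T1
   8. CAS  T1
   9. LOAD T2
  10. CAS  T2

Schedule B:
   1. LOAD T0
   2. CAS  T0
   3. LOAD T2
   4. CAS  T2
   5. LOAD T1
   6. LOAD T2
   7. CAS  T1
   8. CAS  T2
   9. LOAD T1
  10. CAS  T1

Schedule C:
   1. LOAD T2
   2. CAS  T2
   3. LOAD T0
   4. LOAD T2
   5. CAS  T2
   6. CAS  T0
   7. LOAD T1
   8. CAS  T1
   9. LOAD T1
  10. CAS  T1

C

Run C:
step 1: T2 LOAD ⇒ load; ctr=3 reg=3
step 2: T2 CAS ⇒ ok; ctr=4 reg=3
step 3: T0 LOAD ⇒ load; ctr=4 reg=4
step 4: T2 LOAD ⇒ load; ctr=4 reg=4
step 5: T2 CAS ⇒ ok; ctr=5 reg=4
step 6: T0 CAS ⇒ retry; ctr=5 reg=4
step 7: T1 LOAD ⇒ load; ctr=5 reg=5
step 8: T1 CAS ⇒ ok; ctr=6 reg=5
step 9: T1 LOAD ⇒ load; ctr=6 reg=6
step 10: T1 CAS ⇒ ok; ctr=7 reg=6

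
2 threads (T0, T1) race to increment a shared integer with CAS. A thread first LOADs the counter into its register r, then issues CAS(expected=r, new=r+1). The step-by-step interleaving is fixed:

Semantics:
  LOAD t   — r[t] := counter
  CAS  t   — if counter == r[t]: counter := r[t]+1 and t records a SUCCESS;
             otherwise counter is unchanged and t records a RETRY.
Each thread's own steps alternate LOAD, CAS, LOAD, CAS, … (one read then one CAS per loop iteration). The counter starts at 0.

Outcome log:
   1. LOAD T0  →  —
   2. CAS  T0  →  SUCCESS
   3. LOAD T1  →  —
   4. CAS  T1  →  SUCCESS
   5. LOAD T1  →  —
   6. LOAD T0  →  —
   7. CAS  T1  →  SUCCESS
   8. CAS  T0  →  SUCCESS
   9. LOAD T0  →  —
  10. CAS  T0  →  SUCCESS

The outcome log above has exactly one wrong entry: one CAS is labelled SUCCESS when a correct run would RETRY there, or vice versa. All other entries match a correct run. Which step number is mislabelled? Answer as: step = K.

step = 8

Reference trace:
#1 T0 reads 0
#2 T0 CAS(0→1) writes; counter now 1
#3 T1 reads 1
#4 T1 CAS(1→2) writes; counter now 2
#5 T1 reads 2
#6 T0 reads 2
#7 T1 CAS(2→3) writes; counter now 3
#8 T0 CAS(2→3) fails; counter now 3
#9 T0 reads 3
#10 T0 CAS(3→4) writes; counter now 4
Mismatch at 8.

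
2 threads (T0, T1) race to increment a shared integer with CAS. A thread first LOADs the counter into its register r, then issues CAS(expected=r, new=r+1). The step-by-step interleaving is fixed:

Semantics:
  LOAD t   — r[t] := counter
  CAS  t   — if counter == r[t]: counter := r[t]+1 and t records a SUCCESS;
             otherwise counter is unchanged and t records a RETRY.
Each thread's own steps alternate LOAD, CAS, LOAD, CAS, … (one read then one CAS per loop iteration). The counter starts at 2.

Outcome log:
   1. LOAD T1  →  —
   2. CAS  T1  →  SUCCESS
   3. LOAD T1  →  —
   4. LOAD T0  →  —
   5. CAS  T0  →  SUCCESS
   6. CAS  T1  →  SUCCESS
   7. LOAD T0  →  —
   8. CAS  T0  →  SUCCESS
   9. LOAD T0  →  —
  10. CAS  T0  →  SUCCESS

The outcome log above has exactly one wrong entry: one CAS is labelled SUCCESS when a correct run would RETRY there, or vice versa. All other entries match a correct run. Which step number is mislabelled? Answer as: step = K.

step = 6

Re-executing:
step 1: T1 LOAD ⇒ load; ctr=2 reg=2
step 2: T1 CAS ⇒ ok; ctr=3 reg=2
step 3: T1 LOAD ⇒ load; ctr=3 reg=3
step 4: T0 LOAD ⇒ load; ctr=3 reg=3
step 5: T0 CAS ⇒ ok; ctr=4 reg=3
step 6: T1 CAS ⇒ retry; ctr=4 reg=3
step 7: T0 LOAD ⇒ load; ctr=4 reg=4
step 8: T0 CAS ⇒ ok; ctr=5 reg=4
step 9: T0 LOAD ⇒ load; ctr=5 reg=5
step 10: T0 CAS ⇒ ok; ctr=6 reg=5
Log disagrees first at step 6.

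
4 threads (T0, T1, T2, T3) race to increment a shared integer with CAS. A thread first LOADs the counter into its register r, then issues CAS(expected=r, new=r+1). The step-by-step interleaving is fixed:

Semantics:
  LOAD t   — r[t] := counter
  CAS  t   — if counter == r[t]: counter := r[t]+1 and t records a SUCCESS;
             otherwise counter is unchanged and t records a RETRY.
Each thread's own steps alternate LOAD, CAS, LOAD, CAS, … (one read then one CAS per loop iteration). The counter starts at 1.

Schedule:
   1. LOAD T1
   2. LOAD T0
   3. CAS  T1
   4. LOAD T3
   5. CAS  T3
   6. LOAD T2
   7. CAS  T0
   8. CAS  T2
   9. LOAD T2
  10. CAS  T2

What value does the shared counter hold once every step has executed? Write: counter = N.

[1] T1.load  rd  (counter 1, T1.r 1)
[2] T0.load  rd  (counter 1, T0.r 1)
[3] T1.cas  hit  (counter 2, T1.r 1)
[4] T3.load  rd  (counter 2, T3.r 2)
[5] T3.cas  hit  (counter 3, T3.r 2)
[6] T2.load  rd  (counter 3, T2.r 3)
[7] T0.cas  miss  (counter 3, T0.r 1)
[8] T2.cas  hit  (counter 4, T2.r 3)
[9] T2.load  rd  (counter 4, T2.r 4)
[10] T2.cas  hit  (counter 5, T2.r 4)

counter = 5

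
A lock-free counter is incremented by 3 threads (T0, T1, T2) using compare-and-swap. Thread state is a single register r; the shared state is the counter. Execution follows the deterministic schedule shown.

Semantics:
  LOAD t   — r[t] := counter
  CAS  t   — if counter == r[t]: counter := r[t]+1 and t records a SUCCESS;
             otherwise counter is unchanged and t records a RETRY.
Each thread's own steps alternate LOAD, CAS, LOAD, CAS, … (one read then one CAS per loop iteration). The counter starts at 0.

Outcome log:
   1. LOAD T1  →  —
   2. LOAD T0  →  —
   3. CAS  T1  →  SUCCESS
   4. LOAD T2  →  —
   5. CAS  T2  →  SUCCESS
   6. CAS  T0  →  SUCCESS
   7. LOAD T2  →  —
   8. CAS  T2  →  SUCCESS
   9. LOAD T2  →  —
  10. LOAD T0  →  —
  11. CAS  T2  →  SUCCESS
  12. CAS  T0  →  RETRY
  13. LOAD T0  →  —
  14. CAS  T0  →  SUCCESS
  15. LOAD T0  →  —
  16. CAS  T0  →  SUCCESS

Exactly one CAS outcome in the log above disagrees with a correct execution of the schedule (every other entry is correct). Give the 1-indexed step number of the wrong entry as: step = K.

step = 6

Reference trace:
1. LOAD T1 → mem=0 r[T1]=0 [LOAD]
2. LOAD T0 → mem=0 r[T0]=0 [LOAD]
3. CAS T1 → mem=1 r[T1]=0 [OK]
4. LOAD T2 → mem=1 r[T2]=1 [LOAD]
5. CAS T2 → mem=2 r[T2]=1 [OK]
6. CAS T0 → mem=2 r[T0]=0 [RETRY]
7. LOAD T2 → mem=2 r[T2]=2 [LOAD]
8. CAS T2 → mem=3 r[T2]=2 [OK]
9. LOAD T2 → mem=3 r[T2]=3 [LOAD]
10. LOAD T0 → mem=3 r[T0]=3 [LOAD]
11. CAS T2 → mem=4 r[T2]=3 [OK]
12. CAS T0 → mem=4 r[T0]=3 [RETRY]
13. LOAD T0 → mem=4 r[T0]=4 [LOAD]
14. CAS T0 → mem=5 r[T0]=4 [OK]
15. LOAD T0 → mem=5 r[T0]=5 [LOAD]
16. CAS T0 → mem=6 r[T0]=5 [OK]
Flip is step 6.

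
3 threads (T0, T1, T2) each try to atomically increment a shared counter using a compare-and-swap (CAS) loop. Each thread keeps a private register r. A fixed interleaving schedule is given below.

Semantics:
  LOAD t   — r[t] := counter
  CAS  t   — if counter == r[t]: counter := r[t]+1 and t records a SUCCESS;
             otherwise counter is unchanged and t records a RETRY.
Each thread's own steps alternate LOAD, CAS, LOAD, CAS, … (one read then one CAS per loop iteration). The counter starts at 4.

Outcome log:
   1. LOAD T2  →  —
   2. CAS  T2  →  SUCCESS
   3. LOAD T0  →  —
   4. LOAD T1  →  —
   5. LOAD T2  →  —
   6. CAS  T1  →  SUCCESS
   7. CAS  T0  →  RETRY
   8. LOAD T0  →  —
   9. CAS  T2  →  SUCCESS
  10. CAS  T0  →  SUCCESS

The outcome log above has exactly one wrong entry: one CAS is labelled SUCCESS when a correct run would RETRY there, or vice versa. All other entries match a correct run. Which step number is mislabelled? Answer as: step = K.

step = 9

Correct run:
#1 T2 reads 4
#2 T2 CAS(4→5) writes; counter now 5
#3 T0 reads 5
#4 T1 reads 5
#5 T2 reads 5
#6 T1 CAS(5→6) writes; counter now 6
#7 T0 CAS(5→6) fails; counter now 6
#8 T0 reads 6
#9 T2 CAS(5→6) fails; counter now 6
#10 T0 CAS(6→7) writes; counter now 7
Log disagrees first at step 9.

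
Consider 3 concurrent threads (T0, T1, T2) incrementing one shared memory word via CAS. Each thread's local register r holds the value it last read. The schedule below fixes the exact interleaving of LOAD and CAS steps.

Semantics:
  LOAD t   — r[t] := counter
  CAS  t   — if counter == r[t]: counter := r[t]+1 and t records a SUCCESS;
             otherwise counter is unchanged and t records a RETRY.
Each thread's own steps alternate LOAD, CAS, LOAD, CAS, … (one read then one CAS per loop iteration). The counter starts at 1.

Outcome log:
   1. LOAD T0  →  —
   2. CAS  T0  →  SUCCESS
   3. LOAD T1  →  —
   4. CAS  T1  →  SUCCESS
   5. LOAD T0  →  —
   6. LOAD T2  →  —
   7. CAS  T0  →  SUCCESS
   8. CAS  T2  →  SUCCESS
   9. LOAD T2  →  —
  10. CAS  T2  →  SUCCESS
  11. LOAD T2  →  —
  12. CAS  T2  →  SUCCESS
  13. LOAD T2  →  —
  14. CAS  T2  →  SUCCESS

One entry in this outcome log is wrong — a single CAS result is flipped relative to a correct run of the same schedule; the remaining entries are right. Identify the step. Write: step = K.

step = 8

Re-executing:
step 1: T0 LOAD ⇒ load; ctr=1 reg=1
step 2: T0 CAS ⇒ ok; ctr=2 reg=1
step 3: T1 LOAD ⇒ load; ctr=2 reg=2
step 4: T1 CAS ⇒ ok; ctr=3 reg=2
step 5: T0 LOAD ⇒ load; ctr=3 reg=3
step 6: T2 LOAD ⇒ load; ctr=3 reg=3
step 7: T0 CAS ⇒ ok; ctr=4 reg=3
step 8: T2 CAS ⇒ retry; ctr=4 reg=3
step 9: T2 LOAD ⇒ load; ctr=4 reg=4
step 10: T2 CAS ⇒ ok; ctr=5 reg=4
step 11: T2 LOAD ⇒ load; ctr=5 reg=5
step 12: T2 CAS ⇒ ok; ctr=6 reg=5
step 13: T2 LOAD ⇒ load; ctr=6 reg=6
step 14: T2 CAS ⇒ ok; ctr=7 reg=6
Mismatch at 8.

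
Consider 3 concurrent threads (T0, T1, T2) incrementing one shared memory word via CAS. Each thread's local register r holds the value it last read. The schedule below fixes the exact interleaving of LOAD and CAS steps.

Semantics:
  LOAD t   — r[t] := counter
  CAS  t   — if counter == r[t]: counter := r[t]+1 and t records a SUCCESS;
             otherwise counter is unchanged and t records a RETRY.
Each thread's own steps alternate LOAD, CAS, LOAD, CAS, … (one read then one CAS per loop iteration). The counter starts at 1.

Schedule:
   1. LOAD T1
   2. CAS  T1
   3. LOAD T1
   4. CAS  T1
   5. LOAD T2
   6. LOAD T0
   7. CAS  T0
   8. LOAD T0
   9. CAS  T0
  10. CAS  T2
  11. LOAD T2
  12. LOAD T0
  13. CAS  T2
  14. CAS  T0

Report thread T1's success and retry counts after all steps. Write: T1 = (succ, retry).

T1 LOAD — after: cnt=1, r=1 — load
T1 CAS — after: cnt=2, r=1 — ok
T1 LOAD — after: cnt=2, r=2 — load
T1 CAS — after: cnt=3, r=2 — ok
T2 LOAD — after: cnt=3, r=3 — load
T0 LOAD — after: cnt=3, r=3 — load
T0 CAS — after: cnt=4, r=3 — ok
T0 LOAD — after: cnt=4, r=4 — load
T0 CAS — after: cnt=5, r=4 — ok
T2 CAS — after: cnt=5, r=3 — retry
T2 LOAD — after: cnt=5, r=5 — load
T0 LOAD — after: cnt=5, r=5 — load
T2 CAS — after: cnt=6, r=5 — ok
T0 CAS — after: cnt=6, r=5 — retry

T1 = (2, 0)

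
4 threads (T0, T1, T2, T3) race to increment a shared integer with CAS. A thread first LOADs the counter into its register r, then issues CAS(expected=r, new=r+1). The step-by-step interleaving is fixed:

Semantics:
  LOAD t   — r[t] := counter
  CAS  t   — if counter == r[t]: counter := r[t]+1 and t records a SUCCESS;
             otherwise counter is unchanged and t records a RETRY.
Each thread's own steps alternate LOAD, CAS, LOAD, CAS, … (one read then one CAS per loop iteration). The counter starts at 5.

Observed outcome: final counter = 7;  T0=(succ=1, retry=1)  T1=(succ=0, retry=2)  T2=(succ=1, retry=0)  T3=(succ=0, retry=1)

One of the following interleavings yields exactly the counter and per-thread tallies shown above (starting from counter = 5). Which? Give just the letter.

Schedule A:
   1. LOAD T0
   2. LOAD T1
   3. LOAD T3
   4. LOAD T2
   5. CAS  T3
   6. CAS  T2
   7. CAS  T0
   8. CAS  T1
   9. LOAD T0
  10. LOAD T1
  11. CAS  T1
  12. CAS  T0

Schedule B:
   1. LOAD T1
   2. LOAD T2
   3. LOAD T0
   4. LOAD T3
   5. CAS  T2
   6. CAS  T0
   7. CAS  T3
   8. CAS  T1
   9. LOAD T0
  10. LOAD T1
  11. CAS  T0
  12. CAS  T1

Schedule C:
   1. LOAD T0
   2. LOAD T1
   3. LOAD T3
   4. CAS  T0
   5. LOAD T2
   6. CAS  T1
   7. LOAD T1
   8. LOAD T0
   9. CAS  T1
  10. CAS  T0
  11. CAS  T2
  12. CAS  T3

Run B:
[1] T1.load  rd  (counter 5, T1.r 5)
[2] T2.load  rd  (counter 5, T2.r 5)
[3] T0.load  rd  (counter 5, T0.r 5)
[4] T3.load  rd  (counter 5, T3.r 5)
[5] T2.cas  hit  (counter 6, T2.r 5)
[6] T0.cas  miss  (counter 6, T0.r 5)
[7] T3.cas  miss  (counter 6, T3.r 5)
[8] T1.cas  miss  (counter 6, T1.r 5)
[9] T0.load  rd  (counter 6, T0.r 6)
[10] T1.load  rd  (counter 6, T1.r 6)
[11] T0.cas  hit  (counter 7, T0.r 6)
[12] T1.cas  miss  (counter 7, T1.r 6)

B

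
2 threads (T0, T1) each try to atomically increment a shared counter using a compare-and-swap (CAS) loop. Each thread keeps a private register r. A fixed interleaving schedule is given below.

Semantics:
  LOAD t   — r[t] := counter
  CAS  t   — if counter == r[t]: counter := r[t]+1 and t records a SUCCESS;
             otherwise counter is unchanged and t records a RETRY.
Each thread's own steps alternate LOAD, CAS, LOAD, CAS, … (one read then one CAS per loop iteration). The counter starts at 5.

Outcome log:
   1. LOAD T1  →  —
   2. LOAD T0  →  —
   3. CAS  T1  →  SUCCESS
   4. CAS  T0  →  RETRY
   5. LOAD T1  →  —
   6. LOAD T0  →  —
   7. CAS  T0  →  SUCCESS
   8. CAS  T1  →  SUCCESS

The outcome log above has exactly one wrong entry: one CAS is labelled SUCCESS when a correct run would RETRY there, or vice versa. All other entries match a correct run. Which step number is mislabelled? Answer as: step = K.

Correct run:
#1 T1 reads 5
#2 T0 reads 5
#3 T1 CAS(5→6) writes; counter now 6
#4 T0 CAS(5→6) fails; counter now 6
#5 T1 reads 6
#6 T0 reads 6
#7 T0 CAS(6→7) writes; counter now 7
#8 T1 CAS(6→7) fails; counter now 7
Log disagrees first at step 8.

step = 8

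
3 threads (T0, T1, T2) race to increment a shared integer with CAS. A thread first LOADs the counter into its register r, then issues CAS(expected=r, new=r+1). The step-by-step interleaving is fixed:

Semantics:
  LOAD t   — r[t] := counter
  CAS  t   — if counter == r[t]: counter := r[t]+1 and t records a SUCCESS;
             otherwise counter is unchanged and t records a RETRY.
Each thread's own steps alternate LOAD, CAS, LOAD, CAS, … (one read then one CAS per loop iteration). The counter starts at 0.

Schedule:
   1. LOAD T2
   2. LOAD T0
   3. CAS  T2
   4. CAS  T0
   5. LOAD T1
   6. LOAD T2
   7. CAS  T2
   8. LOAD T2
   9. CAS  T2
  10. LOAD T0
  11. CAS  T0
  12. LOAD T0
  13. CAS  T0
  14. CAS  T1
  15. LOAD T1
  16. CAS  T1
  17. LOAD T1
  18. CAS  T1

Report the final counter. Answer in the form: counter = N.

[1] T2.load  rd  (counter 0, T2.r 0)
[2] T0.load  rd  (counter 0, T0.r 0)
[3] T2.cas  hit  (counter 1, T2.r 0)
[4] T0.cas  miss  (counter 1, T0.r 0)
[5] T1.load  rd  (counter 1, T1.r 1)
[6] T2.load  rd  (counter 1, T2.r 1)
[7] T2.cas  hit  (counter 2, T2.r 1)
[8] T2.load  rd  (counter 2, T2.r 2)
[9] T2.cas  hit  (counter 3, T2.r 2)
[10] T0.load  rd  (counter 3, T0.r 3)
[11] T0.cas  hit  (counter 4, T0.r 3)
[12] T0.load  rd  (counter 4, T0.r 4)
[13] T0.cas  hit  (counter 5, T0.r 4)
[14] T1.cas  miss  (counter 5, T1.r 1)
[15] T1.load  rd  (counter 5, T1.r 5)
[16] T1.cas  hit  (counter 6, T1.r 5)
[17] T1.load  rd  (counter 6, T1.r 6)
[18] T1.cas  hit  (counter 7, T1.r 6)

counter = 7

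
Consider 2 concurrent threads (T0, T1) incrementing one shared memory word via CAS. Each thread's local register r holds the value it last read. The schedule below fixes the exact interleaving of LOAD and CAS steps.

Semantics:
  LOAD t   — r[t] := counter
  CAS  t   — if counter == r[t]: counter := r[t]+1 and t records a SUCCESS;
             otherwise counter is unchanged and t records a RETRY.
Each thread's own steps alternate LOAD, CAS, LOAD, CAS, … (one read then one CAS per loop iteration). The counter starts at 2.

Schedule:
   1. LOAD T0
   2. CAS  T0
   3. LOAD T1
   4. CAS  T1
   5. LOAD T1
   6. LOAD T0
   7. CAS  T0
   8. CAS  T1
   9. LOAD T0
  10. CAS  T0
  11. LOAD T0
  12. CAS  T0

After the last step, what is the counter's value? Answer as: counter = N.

1. LOAD T0 → mem=2 r[T0]=2 [LOAD]
2. CAS T0 → mem=3 r[T0]=2 [OK]
3. LOAD T1 → mem=3 r[T1]=3 [LOAD]
4. CAS T1 → mem=4 r[T1]=3 [OK]
5. LOAD T1 → mem=4 r[T1]=4 [LOAD]
6. LOAD T0 → mem=4 r[T0]=4 [LOAD]
7. CAS T0 → mem=5 r[T0]=4 [OK]
8. CAS T1 → mem=5 r[T1]=4 [RETRY]
9. LOAD T0 → mem=5 r[T0]=5 [LOAD]
10. CAS T0 → mem=6 r[T0]=5 [OK]
11. LOAD T0 → mem=6 r[T0]=6 [LOAD]
12. CAS T0 → mem=7 r[T0]=6 [OK]

counter = 7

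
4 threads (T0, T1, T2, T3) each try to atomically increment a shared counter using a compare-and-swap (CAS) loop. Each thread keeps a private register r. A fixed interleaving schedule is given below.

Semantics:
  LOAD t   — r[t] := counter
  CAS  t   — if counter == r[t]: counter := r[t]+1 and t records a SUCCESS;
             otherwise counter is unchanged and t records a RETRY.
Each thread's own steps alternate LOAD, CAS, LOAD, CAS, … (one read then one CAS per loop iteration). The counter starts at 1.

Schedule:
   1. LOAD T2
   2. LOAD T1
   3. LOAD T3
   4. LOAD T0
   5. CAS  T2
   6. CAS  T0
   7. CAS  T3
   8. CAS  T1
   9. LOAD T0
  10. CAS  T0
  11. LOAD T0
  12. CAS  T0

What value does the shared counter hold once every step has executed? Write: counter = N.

counter = 4

   1) LOAD T2:  M=1  r_T2=1
   2) LOAD T1:  M=1  r_T1=1
   3) LOAD T3:  M=1  r_T3=1
   4) LOAD T0:  M=1  r_T0=1
   5) CAS  T2:  M=2  r_T2=1 ✓
   6) CAS  T0:  M=2  r_T0=1 ✗
   7) CAS  T3:  M=2  r_T3=1 ✗
   8) CAS  T1:  M=2  r_T1=1 ✗
   9) LOAD T0:  M=2  r_T0=2
  10) CAS  T0:  M=3  r_T0=2 ✓
  11) LOAD T0:  M=3  r_T0=3
  12) CAS  T0:  M=4  r_T0=3 ✓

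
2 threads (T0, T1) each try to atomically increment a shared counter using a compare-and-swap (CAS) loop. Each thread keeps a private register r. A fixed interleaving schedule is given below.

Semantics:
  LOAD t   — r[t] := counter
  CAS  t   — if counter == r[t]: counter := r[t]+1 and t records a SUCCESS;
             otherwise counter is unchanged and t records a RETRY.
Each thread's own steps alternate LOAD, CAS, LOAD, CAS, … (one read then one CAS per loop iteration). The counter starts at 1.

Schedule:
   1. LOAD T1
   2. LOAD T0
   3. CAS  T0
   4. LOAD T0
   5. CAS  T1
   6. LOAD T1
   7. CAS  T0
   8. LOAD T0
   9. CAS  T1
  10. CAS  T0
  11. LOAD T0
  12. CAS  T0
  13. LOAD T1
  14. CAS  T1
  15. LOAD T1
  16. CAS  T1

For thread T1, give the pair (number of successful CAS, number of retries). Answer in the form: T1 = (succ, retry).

T1 LOAD — after: cnt=1, r=1 — load
T0 LOAD — after: cnt=1, r=1 — load
T0 CAS — after: cnt=2, r=1 — ok
T0 LOAD — after: cnt=2, r=2 — load
T1 CAS — after: cnt=2, r=1 — retry
T1 LOAD — after: cnt=2, r=2 — load
T0 CAS — after: cnt=3, r=2 — ok
T0 LOAD — after: cnt=3, r=3 — load
T1 CAS — after: cnt=3, r=2 — retry
T0 CAS — after: cnt=4, r=3 — ok
T0 LOAD — after: cnt=4, r=4 — load
T0 CAS — after: cnt=5, r=4 — ok
T1 LOAD — after: cnt=5, r=5 — load
T1 CAS — after: cnt=6, r=5 — ok
T1 LOAD — after: cnt=6, r=6 — load
T1 CAS — after: cnt=7, r=6 — ok

T1 = (2, 2)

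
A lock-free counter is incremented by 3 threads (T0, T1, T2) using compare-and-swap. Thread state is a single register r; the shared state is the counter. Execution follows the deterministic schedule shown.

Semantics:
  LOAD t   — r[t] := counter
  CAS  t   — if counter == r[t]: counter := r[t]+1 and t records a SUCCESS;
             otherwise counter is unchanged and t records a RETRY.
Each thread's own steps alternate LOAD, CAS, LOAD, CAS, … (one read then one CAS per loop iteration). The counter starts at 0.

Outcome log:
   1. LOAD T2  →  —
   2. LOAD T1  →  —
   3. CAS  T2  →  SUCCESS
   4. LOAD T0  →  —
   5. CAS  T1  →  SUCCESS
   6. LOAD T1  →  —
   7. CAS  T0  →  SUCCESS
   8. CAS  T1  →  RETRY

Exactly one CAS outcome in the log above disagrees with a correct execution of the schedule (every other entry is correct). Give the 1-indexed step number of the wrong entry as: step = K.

step = 5

Re-executing:
step 1: T2 LOAD ⇒ load; ctr=0 reg=0
step 2: T1 LOAD ⇒ load; ctr=0 reg=0
step 3: T2 CAS ⇒ ok; ctr=1 reg=0
step 4: T0 LOAD ⇒ load; ctr=1 reg=1
step 5: T1 CAS ⇒ retry; ctr=1 reg=0
step 6: T1 LOAD ⇒ load; ctr=1 reg=1
step 7: T0 CAS ⇒ ok; ctr=2 reg=1
step 8: T1 CAS ⇒ retry; ctr=2 reg=1
Flip is step 5.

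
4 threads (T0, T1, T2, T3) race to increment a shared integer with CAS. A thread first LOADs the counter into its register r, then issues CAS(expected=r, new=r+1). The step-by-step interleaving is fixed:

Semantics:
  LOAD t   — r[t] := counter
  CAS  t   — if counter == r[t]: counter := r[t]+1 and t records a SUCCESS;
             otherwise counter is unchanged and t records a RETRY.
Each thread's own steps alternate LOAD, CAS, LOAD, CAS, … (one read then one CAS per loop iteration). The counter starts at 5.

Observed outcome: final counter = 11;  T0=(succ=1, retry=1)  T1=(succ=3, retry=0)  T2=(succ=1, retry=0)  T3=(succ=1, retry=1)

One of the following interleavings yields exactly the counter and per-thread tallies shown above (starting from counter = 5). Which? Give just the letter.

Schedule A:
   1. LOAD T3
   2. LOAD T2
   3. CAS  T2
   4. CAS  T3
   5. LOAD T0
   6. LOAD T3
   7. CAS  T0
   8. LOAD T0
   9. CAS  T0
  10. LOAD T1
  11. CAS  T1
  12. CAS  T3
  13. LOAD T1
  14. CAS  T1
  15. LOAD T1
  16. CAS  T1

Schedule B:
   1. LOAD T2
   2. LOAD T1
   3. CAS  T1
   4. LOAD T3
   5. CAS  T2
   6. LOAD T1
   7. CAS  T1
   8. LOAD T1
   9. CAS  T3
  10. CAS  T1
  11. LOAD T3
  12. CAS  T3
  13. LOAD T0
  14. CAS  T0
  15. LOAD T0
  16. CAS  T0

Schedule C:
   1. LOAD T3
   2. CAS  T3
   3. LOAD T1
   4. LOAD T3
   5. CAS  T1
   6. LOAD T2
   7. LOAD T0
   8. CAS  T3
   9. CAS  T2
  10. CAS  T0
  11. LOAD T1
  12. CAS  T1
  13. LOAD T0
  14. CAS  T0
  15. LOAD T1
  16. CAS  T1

Simulating candidate C:
step 1: T3 LOAD ⇒ load; ctr=5 reg=5
step 2: T3 CAS ⇒ ok; ctr=6 reg=5
step 3: T1 LOAD ⇒ load; ctr=6 reg=6
step 4: T3 LOAD ⇒ load; ctr=6 reg=6
step 5: T1 CAS ⇒ ok; ctr=7 reg=6
step 6: T2 LOAD ⇒ load; ctr=7 reg=7
step 7: T0 LOAD ⇒ load; ctr=7 reg=7
step 8: T3 CAS ⇒ retry; ctr=7 reg=6
step 9: T2 CAS ⇒ ok; ctr=8 reg=7
step 10: T0 CAS ⇒ retry; ctr=8 reg=7
step 11: T1 LOAD ⇒ load; ctr=8 reg=8
step 12: T1 CAS ⇒ ok; ctr=9 reg=8
step 13: T0 LOAD ⇒ load; ctr=9 reg=9
step 14: T0 CAS ⇒ ok; ctr=10 reg=9
step 15: T1 LOAD ⇒ load; ctr=10 reg=10
step 16: T1 CAS ⇒ ok; ctr=11 reg=10

C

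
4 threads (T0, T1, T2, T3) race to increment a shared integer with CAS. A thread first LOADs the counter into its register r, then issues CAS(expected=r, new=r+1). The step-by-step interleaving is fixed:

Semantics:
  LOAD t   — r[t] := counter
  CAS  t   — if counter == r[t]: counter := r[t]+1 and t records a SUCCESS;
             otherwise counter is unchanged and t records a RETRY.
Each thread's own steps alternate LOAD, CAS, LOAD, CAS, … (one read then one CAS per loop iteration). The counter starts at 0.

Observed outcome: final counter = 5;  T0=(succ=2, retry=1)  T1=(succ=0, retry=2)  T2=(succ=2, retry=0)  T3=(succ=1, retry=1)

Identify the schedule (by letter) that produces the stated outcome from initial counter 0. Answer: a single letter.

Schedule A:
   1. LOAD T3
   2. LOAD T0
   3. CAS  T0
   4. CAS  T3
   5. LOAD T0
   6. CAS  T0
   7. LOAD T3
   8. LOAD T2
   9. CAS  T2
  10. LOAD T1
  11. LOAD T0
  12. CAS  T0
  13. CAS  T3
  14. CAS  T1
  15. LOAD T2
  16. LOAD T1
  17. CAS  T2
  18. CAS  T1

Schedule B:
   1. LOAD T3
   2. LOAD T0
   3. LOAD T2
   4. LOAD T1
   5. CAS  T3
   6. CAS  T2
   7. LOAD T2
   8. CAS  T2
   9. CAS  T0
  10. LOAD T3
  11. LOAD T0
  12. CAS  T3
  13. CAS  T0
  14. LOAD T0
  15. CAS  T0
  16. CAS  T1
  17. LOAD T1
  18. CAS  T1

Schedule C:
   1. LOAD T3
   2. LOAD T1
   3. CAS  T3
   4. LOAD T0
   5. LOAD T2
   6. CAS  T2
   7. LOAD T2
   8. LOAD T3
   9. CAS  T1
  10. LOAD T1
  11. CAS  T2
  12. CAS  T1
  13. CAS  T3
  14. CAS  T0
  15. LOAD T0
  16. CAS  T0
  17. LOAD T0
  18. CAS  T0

Tracing schedule C:
[1] T3.load  rd  (counter 0, T3.r 0)
[2] T1.load  rd  (counter 0, T1.r 0)
[3] T3.cas  hit  (counter 1, T3.r 0)
[4] T0.load  rd  (counter 1, T0.r 1)
[5] T2.load  rd  (counter 1, T2.r 1)
[6] T2.cas  hit  (counter 2, T2.r 1)
[7] T2.load  rd  (counter 2, T2.r 2)
[8] T3.load  rd  (counter 2, T3.r 2)
[9] T1.cas  miss  (counter 2, T1.r 0)
[10] T1.load  rd  (counter 2, T1.r 2)
[11] T2.cas  hit  (counter 3, T2.r 2)
[12] T1.cas  miss  (counter 3, T1.r 2)
[13] T3.cas  miss  (counter 3, T3.r 2)
[14] T0.cas  miss  (counter 3, T0.r 1)
[15] T0.load  rd  (counter 3, T0.r 3)
[16] T0.cas  hit  (counter 4, T0.r 3)
[17] T0.load  rd  (counter 4, T0.r 4)
[18] T0.cas  hit  (counter 5, T0.r 4)

C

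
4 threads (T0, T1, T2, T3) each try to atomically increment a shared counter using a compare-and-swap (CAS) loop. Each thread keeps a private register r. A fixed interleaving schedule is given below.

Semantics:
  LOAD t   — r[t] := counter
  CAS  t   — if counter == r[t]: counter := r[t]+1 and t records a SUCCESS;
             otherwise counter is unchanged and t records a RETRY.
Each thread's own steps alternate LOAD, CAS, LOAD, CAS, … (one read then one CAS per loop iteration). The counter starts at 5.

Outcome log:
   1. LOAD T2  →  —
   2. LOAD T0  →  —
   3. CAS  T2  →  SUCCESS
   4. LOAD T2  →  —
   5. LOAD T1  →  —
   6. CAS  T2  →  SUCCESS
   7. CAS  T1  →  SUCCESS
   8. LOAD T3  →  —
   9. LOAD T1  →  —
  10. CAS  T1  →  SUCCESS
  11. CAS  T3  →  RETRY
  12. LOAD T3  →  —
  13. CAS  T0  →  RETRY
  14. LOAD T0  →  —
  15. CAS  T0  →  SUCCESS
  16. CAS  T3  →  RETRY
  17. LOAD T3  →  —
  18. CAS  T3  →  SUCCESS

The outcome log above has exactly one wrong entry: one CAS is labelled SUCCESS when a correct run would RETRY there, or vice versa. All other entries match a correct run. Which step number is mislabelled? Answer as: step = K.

Re-executing:
1. LOAD T2 → mem=5 r[T2]=5 [LOAD]
2. LOAD T0 → mem=5 r[T0]=5 [LOAD]
3. CAS T2 → mem=6 r[T2]=5 [OK]
4. LOAD T2 → mem=6 r[T2]=6 [LOAD]
5. LOAD T1 → mem=6 r[T1]=6 [LOAD]
6. CAS T2 → mem=7 r[T2]=6 [OK]
7. CAS T1 → mem=7 r[T1]=6 [RETRY]
8. LOAD T3 → mem=7 r[T3]=7 [LOAD]
9. LOAD T1 → mem=7 r[T1]=7 [LOAD]
10. CAS T1 → mem=8 r[T1]=7 [OK]
11. CAS T3 → mem=8 r[T3]=7 [RETRY]
12. LOAD T3 → mem=8 r[T3]=8 [LOAD]
13. CAS T0 → mem=8 r[T0]=5 [RETRY]
14. LOAD T0 → mem=8 r[T0]=8 [LOAD]
15. CAS T0 → mem=9 r[T0]=8 [OK]
16. CAS T3 → mem=9 r[T3]=8 [RETRY]
17. LOAD T3 → mem=9 r[T3]=9 [LOAD]
18. CAS T3 → mem=10 r[T3]=9 [OK]
Mismatch at 7.

step = 7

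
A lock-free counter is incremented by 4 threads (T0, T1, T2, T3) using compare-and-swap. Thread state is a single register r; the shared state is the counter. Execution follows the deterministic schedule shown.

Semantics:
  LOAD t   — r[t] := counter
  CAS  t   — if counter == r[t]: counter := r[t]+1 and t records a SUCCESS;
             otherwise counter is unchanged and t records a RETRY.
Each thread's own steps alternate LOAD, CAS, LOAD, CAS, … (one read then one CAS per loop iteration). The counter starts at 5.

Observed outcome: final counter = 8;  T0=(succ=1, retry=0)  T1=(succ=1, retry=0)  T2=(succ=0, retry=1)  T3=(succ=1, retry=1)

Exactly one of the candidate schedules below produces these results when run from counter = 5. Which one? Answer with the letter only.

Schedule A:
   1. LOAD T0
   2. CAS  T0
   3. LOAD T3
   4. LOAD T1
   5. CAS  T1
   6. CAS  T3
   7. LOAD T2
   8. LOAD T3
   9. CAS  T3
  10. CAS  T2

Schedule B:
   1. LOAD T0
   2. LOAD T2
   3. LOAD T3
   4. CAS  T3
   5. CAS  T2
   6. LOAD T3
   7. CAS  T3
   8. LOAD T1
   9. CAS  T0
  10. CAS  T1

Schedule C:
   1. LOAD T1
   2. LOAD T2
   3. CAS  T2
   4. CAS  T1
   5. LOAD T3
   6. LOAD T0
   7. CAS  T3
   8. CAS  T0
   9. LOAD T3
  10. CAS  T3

A

Tracing schedule A:
   1) LOAD T0:  M=5  r_T0=5
   2) CAS  T0:  M=6  r_T0=5 ✓
   3) LOAD T3:  M=6  r_T3=6
   4) LOAD T1:  M=6  r_T1=6
   5) CAS  T1:  M=7  r_T1=6 ✓
   6) CAS  T3:  M=7  r_T3=6 ✗
   7) LOAD T2:  M=7  r_T2=7
   8) LOAD T3:  M=7  r_T3=7
   9) CAS  T3:  M=8  r_T3=7 ✓
  10) CAS  T2:  M=8  r_T2=7 ✗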